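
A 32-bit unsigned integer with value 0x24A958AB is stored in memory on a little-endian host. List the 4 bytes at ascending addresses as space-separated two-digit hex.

AB 58 A9 24

Split into bytes (most-significant first): 24 A9 58 AB.
In little-endian order the low byte comes first in memory.
So at ascending addresses the bytes are AB 58 A9 24.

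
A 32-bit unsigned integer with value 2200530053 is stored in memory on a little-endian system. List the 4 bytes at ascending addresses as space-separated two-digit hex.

85 6C 29 83

2200530053 in hexadecimal, padded to 32 bits, is 0x83296C85.
Split into bytes (most-significant first): 83 29 6C 85.
Little-endian: lowest address holds the least-significant byte.
So at ascending addresses the bytes are 85 6C 29 83.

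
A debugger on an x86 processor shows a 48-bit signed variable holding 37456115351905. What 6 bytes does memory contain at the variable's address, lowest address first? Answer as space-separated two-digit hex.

61 41 73 EE 10 22

37456115351905 in hexadecimal, padded to 48 bits, is 0x2210EE734161.
Split into bytes (most-significant first): 22 10 EE 73 41 61.
Little-endian stores the least-significant byte at the lowest address.
So at ascending addresses the bytes are 61 41 73 EE 10 22.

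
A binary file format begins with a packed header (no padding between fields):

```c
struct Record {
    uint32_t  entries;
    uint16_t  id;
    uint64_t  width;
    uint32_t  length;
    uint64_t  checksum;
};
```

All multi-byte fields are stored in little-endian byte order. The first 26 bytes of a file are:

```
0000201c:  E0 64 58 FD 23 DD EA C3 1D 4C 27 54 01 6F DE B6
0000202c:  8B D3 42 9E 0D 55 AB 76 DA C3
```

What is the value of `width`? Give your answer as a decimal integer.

`width` follows `entries` (4 B), `id` (2 B), so it starts at offset 4 + 2 = 6 and occupies 8 bytes.
Bytes at offsets 6..13: EA C3 1D 4C 27 54 01 6F.
Little-endian: lowest address holds the least-significant byte.
Reassemble most-significant byte first: 6F 01 54 27 4C 1D C3 EA → 0x6F0154274C1DC3EA.
0x6F0154274C1DC3EA = 7998766940944188394.

7998766940944188394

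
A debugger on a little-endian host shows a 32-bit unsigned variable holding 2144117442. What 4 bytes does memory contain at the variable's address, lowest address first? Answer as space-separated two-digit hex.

C2 A2 CC 7F

2144117442 in hexadecimal, padded to 32 bits, is 0x7FCCA2C2.
Split into bytes (most-significant first): 7F CC A2 C2.
In little-endian order the low byte comes first in memory.
So at ascending addresses the bytes are C2 A2 CC 7F.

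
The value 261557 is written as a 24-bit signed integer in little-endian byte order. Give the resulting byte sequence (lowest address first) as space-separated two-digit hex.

261557 in hexadecimal, padded to 24 bits, is 0x03FDB5.
Split into bytes (most-significant first): 03 FD B5.
In little-endian order the low byte comes first in memory.
So at ascending addresses the bytes are B5 FD 03.

B5 FD 03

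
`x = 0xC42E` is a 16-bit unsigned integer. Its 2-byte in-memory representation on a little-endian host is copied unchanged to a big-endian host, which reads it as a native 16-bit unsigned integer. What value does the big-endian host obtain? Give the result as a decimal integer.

11972

Stored little-endian, the bytes at ascending addresses are 2E C4.
Read back as big-endian, the last byte is least significant, giving 0x2EC4.
0x2EC4 = 11972.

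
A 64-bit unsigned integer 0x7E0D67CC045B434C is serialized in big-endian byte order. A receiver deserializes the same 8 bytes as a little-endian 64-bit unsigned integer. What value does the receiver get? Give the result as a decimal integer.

Stored big-endian, the bytes at ascending addresses are 7E 0D 67 CC 04 5B 43 4C.
Read back as little-endian, the first byte is least significant, giving 0x4C435B04CC670D7E.
0x4C435B04CC670D7E = 5495336046489439614.

5495336046489439614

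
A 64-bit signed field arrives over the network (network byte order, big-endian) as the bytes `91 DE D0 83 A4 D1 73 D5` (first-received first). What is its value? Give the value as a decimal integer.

In big-endian order the high byte comes first in memory.
The bytes are already most-significant first: 0x91DED083A4D173D5.
Top bit is set, so as a signed 64-bit value this is 0x91DED083A4D173D5 − 2^64 = -7935676229555751979.

-7935676229555751979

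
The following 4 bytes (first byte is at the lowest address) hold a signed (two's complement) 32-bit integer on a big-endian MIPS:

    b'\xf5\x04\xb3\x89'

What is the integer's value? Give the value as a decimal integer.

In big-endian order the high byte comes first in memory.
The bytes are already most-significant first: 0xF504B389.
Top bit is set, so as a signed 32-bit value this is 0xF504B389 − 2^32 = -184241271.

-184241271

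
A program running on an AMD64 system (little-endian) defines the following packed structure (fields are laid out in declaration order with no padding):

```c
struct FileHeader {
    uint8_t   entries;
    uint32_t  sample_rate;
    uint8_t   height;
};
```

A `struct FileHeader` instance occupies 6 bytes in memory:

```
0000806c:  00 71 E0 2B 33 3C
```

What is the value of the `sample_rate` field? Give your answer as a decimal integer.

`sample_rate` follows `entries` (1 byte), so it starts at byte offset 1 and occupies 4 bytes.
Bytes at offsets 1..4: 71 E0 2B 33.
Little-endian: lowest address holds the least-significant byte.
Reassemble most-significant byte first: 33 2B E0 71 → 0x332BE071.
0x332BE071 = 858513521.

858513521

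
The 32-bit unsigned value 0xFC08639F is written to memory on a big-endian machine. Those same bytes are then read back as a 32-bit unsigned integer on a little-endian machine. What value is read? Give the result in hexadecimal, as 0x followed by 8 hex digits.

0x9F6308FC

Stored big-endian, the bytes at ascending addresses are FC 08 63 9F.
Read back as little-endian, the first byte is least significant, giving 0x9F6308FC.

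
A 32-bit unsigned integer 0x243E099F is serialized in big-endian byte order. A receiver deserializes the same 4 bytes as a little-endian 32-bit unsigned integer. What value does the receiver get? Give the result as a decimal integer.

2668183076

Stored big-endian, the bytes at ascending addresses are 24 3E 09 9F.
Read back as little-endian, the first byte is least significant, giving 0x9F093E24.
0x9F093E24 = 2668183076.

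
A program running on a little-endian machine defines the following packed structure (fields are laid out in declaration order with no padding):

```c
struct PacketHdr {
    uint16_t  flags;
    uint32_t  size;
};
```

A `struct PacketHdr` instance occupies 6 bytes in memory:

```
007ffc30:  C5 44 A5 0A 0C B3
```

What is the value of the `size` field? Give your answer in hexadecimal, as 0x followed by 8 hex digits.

`size` follows `flags` (2 bytes), so it starts at byte offset 2 and occupies 4 bytes.
Bytes at offsets 2..5: A5 0A 0C B3.
Little-endian: lowest address holds the least-significant byte.
Reassemble most-significant byte first: B3 0C 0A A5 → 0xB30C0AA5.

0xB30C0AA5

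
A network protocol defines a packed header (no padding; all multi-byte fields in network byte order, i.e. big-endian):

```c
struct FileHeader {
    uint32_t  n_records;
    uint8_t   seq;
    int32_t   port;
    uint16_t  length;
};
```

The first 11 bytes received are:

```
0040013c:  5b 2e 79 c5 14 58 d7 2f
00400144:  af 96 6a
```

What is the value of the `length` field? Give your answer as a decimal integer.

`length` follows `n_records` (4 B), `seq` (1 B), `port` (4 B), so it starts at offset 4 + 1 + 4 = 9 and occupies 2 bytes.
Bytes at offsets 9..10: 96 6A.
Big-endian: lowest address holds the most-significant byte.
The bytes are already most-significant first: 0x966A.
0x966A = 38506.

38506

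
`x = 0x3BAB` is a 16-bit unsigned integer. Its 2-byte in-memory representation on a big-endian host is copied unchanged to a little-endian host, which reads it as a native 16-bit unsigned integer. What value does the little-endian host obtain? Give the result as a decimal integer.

Stored big-endian, the bytes at ascending addresses are 3B AB.
Read back as little-endian, the first byte is least significant, giving 0xAB3B.
0xAB3B = 43835.

43835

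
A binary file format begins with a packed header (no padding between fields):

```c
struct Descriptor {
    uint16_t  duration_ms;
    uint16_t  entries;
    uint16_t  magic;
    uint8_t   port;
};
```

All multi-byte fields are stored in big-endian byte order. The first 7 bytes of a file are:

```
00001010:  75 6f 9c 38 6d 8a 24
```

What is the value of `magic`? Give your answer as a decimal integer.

28042

`magic` follows `duration_ms` (2 B), `entries` (2 B), so it starts at offset 2 + 2 = 4 and occupies 2 bytes.
Bytes at offsets 4..5: 6D 8A.
Big-endian stores the most-significant byte at the lowest address.
The bytes are already most-significant first: 0x6D8A.
0x6D8A = 28042.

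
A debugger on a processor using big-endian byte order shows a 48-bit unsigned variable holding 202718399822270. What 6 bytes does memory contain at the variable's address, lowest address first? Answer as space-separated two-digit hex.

B8 5F 0E 35 F9 BE

202718399822270 in hexadecimal, padded to 48 bits, is 0xB85F0E35F9BE.
Split into bytes (most-significant first): B8 5F 0E 35 F9 BE.
Big-endian stores the most-significant byte at the lowest address.
So the memory order matches the most-significant-first order: B8 5F 0E 35 F9 BE.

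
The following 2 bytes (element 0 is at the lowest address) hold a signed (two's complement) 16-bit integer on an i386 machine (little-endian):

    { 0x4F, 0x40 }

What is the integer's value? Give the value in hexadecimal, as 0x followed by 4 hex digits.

0x404F

In little-endian order the low byte comes first in memory.
Reassemble most-significant byte first: 40 4F → 0x404F.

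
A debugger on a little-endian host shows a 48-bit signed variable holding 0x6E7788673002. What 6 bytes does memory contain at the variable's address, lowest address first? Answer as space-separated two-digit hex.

02 30 67 88 77 6E

Split into bytes (most-significant first): 6E 77 88 67 30 02.
Little-endian: lowest address holds the least-significant byte.
So at ascending addresses the bytes are 02 30 67 88 77 6E.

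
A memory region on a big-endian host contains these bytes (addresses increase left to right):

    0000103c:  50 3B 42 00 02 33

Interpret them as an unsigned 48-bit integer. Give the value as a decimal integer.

88215440589363

In big-endian order the high byte comes first in memory.
The bytes are already most-significant first: 0x503B42000233.
0x503B42000233 = 88215440589363.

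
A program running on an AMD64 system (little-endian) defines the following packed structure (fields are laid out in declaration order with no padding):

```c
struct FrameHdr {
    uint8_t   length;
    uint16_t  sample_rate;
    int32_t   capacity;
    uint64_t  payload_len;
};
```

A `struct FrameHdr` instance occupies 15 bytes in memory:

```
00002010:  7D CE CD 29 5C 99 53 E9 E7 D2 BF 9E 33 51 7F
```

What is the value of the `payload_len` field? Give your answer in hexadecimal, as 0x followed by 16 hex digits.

`payload_len` follows `length` (1 B), `sample_rate` (2 B), `capacity` (4 B), so it starts at offset 1 + 2 + 4 = 7 and occupies 8 bytes.
Bytes at offsets 7..14: E9 E7 D2 BF 9E 33 51 7F.
Little-endian stores the least-significant byte at the lowest address.
Reassemble most-significant byte first: 7F 51 33 9E BF D2 E7 E9 → 0x7F51339EBFD2E7E9.

0x7F51339EBFD2E7E9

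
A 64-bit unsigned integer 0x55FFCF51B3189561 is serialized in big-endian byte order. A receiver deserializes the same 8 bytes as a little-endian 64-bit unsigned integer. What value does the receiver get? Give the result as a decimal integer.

Stored big-endian, the bytes at ascending addresses are 55 FF CF 51 B3 18 95 61.
Read back as little-endian, the first byte is least significant, giving 0x619518B351CFFF55.
0x619518B351CFFF55 = 7031553551659695957.

7031553551659695957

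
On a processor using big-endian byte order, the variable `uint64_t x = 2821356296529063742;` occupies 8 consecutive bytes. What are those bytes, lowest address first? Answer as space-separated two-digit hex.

2821356296529063742 in hexadecimal, padded to 64 bits, is 0x2727789A7F6D2F3E.
Split into bytes (most-significant first): 27 27 78 9A 7F 6D 2F 3E.
In big-endian order the high byte comes first in memory.
So the memory order matches the most-significant-first order: 27 27 78 9A 7F 6D 2F 3E.

27 27 78 9A 7F 6D 2F 3E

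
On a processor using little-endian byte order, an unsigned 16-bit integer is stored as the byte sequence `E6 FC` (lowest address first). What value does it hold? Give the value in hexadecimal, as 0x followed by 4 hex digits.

Little-endian stores the least-significant byte at the lowest address.
Reassemble most-significant byte first: FC E6 → 0xFCE6.

0xFCE6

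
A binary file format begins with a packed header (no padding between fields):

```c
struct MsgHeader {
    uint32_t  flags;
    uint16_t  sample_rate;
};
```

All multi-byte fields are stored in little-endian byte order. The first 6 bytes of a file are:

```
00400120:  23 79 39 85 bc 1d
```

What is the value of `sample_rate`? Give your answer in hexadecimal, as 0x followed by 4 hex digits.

`sample_rate` follows `flags` (4 bytes), so it starts at byte offset 4 and occupies 2 bytes.
Bytes at offsets 4..5: BC 1D.
Little-endian stores the least-significant byte at the lowest address.
Reassemble most-significant byte first: 1D BC → 0x1DBC.

0x1DBC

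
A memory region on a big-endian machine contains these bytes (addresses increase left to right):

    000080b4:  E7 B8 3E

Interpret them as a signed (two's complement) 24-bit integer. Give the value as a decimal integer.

Big-endian: lowest address holds the most-significant byte.
The bytes are already most-significant first: 0xE7B83E.
Top bit is set, so as a signed 24-bit value this is 0xE7B83E − 2^24 = -1591234.

-1591234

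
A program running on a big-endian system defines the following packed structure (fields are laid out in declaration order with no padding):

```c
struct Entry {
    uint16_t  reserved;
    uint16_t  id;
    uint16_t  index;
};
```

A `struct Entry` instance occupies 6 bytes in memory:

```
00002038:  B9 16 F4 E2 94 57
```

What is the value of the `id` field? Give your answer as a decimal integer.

62690

`id` follows `reserved` (2 bytes), so it starts at byte offset 2 and occupies 2 bytes.
Bytes at offsets 2..3: F4 E2.
Big-endian: lowest address holds the most-significant byte.
The bytes are already most-significant first: 0xF4E2.
0xF4E2 = 62690.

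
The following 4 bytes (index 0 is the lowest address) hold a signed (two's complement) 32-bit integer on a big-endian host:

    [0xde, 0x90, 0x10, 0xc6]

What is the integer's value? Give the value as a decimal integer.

-560983866

Big-endian: lowest address holds the most-significant byte.
The bytes are already most-significant first: 0xDE9010C6.
Top bit is set, so as a signed 32-bit value this is 0xDE9010C6 − 2^32 = -560983866.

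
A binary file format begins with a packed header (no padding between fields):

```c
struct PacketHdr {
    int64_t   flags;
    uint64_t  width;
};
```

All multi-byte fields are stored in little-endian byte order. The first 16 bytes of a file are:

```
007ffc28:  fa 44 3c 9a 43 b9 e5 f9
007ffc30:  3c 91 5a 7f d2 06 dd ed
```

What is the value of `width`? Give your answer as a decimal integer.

`width` follows `flags` (8 bytes), so it starts at byte offset 8 and occupies 8 bytes.
Bytes at offsets 8..15: 3C 91 5A 7F D2 06 DD ED.
Little-endian: lowest address holds the least-significant byte.
Reassemble most-significant byte first: ED DD 06 D2 7F 5A 91 3C → 0xEDDD06D27F5A913C.
0xEDDD06D27F5A913C = 17139863257991516476.

17139863257991516476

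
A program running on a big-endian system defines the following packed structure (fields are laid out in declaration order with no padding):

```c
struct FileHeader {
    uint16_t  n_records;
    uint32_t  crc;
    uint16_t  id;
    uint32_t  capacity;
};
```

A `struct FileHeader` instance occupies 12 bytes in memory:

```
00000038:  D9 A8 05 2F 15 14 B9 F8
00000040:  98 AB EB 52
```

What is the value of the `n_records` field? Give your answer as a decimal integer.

55720

`n_records` is the first field, at byte offset 0, occupying 2 bytes.
Bytes at offsets 0..1: D9 A8.
In big-endian order the high byte comes first in memory.
The bytes are already most-significant first: 0xD9A8.
0xD9A8 = 55720.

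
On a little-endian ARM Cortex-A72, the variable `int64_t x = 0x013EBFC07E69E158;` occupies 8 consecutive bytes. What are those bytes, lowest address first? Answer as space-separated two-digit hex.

Split into bytes (most-significant first): 01 3E BF C0 7E 69 E1 58.
Little-endian: lowest address holds the least-significant byte.
So at ascending addresses the bytes are 58 E1 69 7E C0 BF 3E 01.

58 E1 69 7E C0 BF 3E 01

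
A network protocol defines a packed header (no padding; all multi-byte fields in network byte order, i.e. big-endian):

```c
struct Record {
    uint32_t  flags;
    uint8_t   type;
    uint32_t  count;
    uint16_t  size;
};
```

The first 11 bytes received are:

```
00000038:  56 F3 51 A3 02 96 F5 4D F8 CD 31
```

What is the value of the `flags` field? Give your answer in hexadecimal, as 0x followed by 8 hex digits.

0x56F351A3

`flags` is the first field, at byte offset 0, occupying 4 bytes.
Bytes at offsets 0..3: 56 F3 51 A3.
In big-endian order the high byte comes first in memory.
The bytes are already most-significant first: 0x56F351A3.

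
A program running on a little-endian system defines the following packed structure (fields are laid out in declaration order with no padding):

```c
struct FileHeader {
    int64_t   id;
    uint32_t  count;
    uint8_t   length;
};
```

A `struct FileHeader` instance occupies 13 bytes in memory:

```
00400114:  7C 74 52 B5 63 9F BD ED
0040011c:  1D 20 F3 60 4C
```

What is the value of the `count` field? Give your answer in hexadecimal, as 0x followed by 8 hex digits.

`count` follows `id` (8 bytes), so it starts at byte offset 8 and occupies 4 bytes.
Bytes at offsets 8..11: 1D 20 F3 60.
Little-endian stores the least-significant byte at the lowest address.
Reassemble most-significant byte first: 60 F3 20 1D → 0x60F3201D.

0x60F3201D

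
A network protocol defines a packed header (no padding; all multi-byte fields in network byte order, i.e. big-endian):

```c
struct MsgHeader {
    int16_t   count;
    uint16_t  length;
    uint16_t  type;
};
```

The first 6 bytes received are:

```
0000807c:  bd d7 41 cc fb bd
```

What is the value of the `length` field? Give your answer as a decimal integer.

16844

`length` follows `count` (2 bytes), so it starts at byte offset 2 and occupies 2 bytes.
Bytes at offsets 2..3: 41 CC.
Big-endian: lowest address holds the most-significant byte.
The bytes are already most-significant first: 0x41CC.
0x41CC = 16844.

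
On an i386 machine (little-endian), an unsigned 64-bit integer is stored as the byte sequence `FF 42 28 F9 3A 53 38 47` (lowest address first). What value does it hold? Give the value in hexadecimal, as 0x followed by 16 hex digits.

Little-endian: lowest address holds the least-significant byte.
Reassemble most-significant byte first: 47 38 53 3A F9 28 42 FF → 0x4738533AF92842FF.

0x4738533AF92842FF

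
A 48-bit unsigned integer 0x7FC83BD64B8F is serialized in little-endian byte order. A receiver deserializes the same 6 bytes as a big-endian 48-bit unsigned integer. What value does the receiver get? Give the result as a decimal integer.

Stored little-endian, the bytes at ascending addresses are 8F 4B D6 3B C8 7F.
Read back as big-endian, the last byte is least significant, giving 0x8F4BD63BC87F.
0x8F4BD63BC87F = 157555879561343.

157555879561343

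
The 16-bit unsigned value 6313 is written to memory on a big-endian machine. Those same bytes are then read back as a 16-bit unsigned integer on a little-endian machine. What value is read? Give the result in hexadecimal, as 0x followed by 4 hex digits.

6313 in 16-bit hexadecimal is 0x18A9.
Stored big-endian, the bytes at ascending addresses are 18 A9.
Read back as little-endian, the first byte is least significant, giving 0xA918.

0xA918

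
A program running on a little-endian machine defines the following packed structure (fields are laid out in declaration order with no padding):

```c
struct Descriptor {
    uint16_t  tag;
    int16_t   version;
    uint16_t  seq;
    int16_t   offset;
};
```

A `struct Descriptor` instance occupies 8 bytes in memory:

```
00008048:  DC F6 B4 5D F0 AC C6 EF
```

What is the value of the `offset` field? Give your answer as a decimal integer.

`offset` follows `tag` (2 B), `version` (2 B), `seq` (2 B), so it starts at offset 2 + 2 + 2 = 6 and occupies 2 bytes.
Bytes at offsets 6..7: C6 EF.
Little-endian stores the least-significant byte at the lowest address.
Reassemble most-significant byte first: EF C6 → 0xEFC6.
Top bit is set, so as a signed 16-bit value this is 0xEFC6 − 2^16 = -4154.

-4154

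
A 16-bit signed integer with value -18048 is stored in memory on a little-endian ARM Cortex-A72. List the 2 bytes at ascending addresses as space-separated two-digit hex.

80 B9

Two's complement of -18048 in 16 bits: 18048 = 0x4680; invert → 0xB97F; add 1 → 0xB980.
Split into bytes (most-significant first): B9 80.
Little-endian: lowest address holds the least-significant byte.
So at ascending addresses the bytes are 80 B9.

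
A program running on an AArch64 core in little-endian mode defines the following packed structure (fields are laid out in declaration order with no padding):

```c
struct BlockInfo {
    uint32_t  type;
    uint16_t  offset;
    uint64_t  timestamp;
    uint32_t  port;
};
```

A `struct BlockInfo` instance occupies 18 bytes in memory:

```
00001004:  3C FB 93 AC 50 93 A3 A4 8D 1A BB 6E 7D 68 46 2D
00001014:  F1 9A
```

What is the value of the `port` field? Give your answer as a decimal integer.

2599497030

`port` follows `type` (4 B), `offset` (2 B), `timestamp` (8 B), so it starts at offset 4 + 2 + 8 = 14 and occupies 4 bytes.
Bytes at offsets 14..17: 46 2D F1 9A.
In little-endian order the low byte comes first in memory.
Reassemble most-significant byte first: 9A F1 2D 46 → 0x9AF12D46.
0x9AF12D46 = 2599497030.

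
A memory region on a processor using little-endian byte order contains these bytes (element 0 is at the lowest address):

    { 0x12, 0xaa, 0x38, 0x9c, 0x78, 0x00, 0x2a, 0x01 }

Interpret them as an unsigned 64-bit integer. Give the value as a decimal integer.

Little-endian stores the least-significant byte at the lowest address.
Reassemble most-significant byte first: 01 2A 00 78 9C 38 AA 12 → 0x012A00789C38AA12.
0x012A00789C38AA12 = 83880061076810258.

83880061076810258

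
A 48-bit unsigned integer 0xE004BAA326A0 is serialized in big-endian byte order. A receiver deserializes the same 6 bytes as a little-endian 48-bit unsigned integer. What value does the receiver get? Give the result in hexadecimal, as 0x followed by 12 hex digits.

Stored big-endian, the bytes at ascending addresses are E0 04 BA A3 26 A0.
Read back as little-endian, the first byte is least significant, giving 0xA026A3BA04E0.

0xA026A3BA04E0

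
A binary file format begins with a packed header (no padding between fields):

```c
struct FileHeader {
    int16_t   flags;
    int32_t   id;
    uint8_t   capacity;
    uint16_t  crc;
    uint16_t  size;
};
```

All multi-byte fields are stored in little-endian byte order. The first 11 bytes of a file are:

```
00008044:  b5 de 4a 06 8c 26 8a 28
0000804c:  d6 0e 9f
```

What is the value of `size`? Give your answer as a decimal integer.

40718

`size` follows `flags` (2 B), `id` (4 B), `capacity` (1 B), `crc` (2 B), so it starts at offset 2 + 4 + 1 + 2 = 9 and occupies 2 bytes.
Bytes at offsets 9..10: 0E 9F.
In little-endian order the low byte comes first in memory.
Reassemble most-significant byte first: 9F 0E → 0x9F0E.
0x9F0E = 40718.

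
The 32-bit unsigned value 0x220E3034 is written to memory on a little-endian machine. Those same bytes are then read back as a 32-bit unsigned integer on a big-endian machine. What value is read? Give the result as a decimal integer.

875564578

Stored little-endian, the bytes at ascending addresses are 34 30 0E 22.
Read back as big-endian, the last byte is least significant, giving 0x34300E22.
0x34300E22 = 875564578.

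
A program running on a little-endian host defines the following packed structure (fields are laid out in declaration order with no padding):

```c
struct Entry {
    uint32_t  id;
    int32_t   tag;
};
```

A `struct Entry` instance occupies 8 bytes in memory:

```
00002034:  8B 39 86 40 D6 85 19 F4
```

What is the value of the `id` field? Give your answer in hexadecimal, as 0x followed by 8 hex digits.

`id` is the first field, at byte offset 0, occupying 4 bytes.
Bytes at offsets 0..3: 8B 39 86 40.
Little-endian stores the least-significant byte at the lowest address.
Reassemble most-significant byte first: 40 86 39 8B → 0x4086398B.

0x4086398B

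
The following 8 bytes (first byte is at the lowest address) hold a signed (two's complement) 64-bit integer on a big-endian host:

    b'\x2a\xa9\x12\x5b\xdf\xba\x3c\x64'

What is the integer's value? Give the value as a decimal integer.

3074008406461922404

Big-endian stores the most-significant byte at the lowest address.
The bytes are already most-significant first: 0x2AA9125BDFBA3C64.
0x2AA9125BDFBA3C64 = 3074008406461922404.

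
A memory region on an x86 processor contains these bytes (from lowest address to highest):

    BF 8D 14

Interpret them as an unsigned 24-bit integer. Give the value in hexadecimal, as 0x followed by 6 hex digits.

0x148DBF

Little-endian: lowest address holds the least-significant byte.
Reassemble most-significant byte first: 14 8D BF → 0x148DBF.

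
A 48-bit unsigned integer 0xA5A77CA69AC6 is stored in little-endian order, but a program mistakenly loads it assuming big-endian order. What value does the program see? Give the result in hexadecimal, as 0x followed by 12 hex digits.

0xC69AA67CA7A5

Stored little-endian, the bytes at ascending addresses are C6 9A A6 7C A7 A5.
Read back as big-endian, the last byte is least significant, giving 0xC69AA67CA7A5.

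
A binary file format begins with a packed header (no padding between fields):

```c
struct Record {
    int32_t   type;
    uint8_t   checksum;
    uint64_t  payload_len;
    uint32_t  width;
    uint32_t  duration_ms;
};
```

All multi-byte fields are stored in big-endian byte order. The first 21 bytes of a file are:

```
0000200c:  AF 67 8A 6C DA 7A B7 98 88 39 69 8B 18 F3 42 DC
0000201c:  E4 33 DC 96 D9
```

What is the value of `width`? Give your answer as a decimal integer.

4081245412

`width` follows `type` (4 B), `checksum` (1 B), `payload_len` (8 B), so it starts at offset 4 + 1 + 8 = 13 and occupies 4 bytes.
Bytes at offsets 13..16: F3 42 DC E4.
In big-endian order the high byte comes first in memory.
The bytes are already most-significant first: 0xF342DCE4.
0xF342DCE4 = 4081245412.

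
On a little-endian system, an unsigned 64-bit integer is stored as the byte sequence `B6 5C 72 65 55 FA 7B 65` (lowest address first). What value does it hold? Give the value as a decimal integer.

Little-endian stores the least-significant byte at the lowest address.
Reassemble most-significant byte first: 65 7B FA 55 65 72 5C B6 → 0x657BFA5565725CB6.
0x657BFA5565725CB6 = 7312713664647290038.

7312713664647290038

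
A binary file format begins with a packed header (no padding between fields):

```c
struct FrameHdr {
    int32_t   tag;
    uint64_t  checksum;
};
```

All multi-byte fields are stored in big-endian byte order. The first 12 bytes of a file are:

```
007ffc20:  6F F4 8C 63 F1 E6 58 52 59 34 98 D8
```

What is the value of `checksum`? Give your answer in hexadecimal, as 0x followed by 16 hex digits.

`checksum` follows `tag` (4 bytes), so it starts at byte offset 4 and occupies 8 bytes.
Bytes at offsets 4..11: F1 E6 58 52 59 34 98 D8.
Big-endian stores the most-significant byte at the lowest address.
The bytes are already most-significant first: 0xF1E65852593498D8.

0xF1E65852593498D8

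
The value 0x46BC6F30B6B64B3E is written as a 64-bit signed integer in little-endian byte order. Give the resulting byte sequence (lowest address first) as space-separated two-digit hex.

Split into bytes (most-significant first): 46 BC 6F 30 B6 B6 4B 3E.
Little-endian: lowest address holds the least-significant byte.
So at ascending addresses the bytes are 3E 4B B6 B6 30 6F BC 46.

3E 4B B6 B6 30 6F BC 46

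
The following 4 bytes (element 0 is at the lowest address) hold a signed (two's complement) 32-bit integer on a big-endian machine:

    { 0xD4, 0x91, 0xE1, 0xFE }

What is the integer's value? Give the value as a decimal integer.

-728636930

In big-endian order the high byte comes first in memory.
The bytes are already most-significant first: 0xD491E1FE.
Top bit is set, so as a signed 32-bit value this is 0xD491E1FE − 2^32 = -728636930.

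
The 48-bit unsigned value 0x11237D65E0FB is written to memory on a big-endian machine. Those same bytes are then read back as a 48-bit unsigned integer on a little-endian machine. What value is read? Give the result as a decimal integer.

Stored big-endian, the bytes at ascending addresses are 11 23 7D 65 E0 FB.
Read back as little-endian, the first byte is least significant, giving 0xFBE0657D2311.
0xFBE0657D2311 = 276941193945873.

276941193945873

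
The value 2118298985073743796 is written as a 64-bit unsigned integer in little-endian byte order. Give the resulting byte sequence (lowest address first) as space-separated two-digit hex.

2118298985073743796 in hexadecimal, padded to 64 bits, is 0x1D65B5B4256417B4.
Split into bytes (most-significant first): 1D 65 B5 B4 25 64 17 B4.
Little-endian: lowest address holds the least-significant byte.
So at ascending addresses the bytes are B4 17 64 25 B4 B5 65 1D.

B4 17 64 25 B4 B5 65 1D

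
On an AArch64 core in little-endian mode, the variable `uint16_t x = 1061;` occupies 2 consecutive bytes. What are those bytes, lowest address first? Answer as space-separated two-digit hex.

1061 in hexadecimal, padded to 16 bits, is 0x0425.
Split into bytes (most-significant first): 04 25.
In little-endian order the low byte comes first in memory.
So at ascending addresses the bytes are 25 04.

25 04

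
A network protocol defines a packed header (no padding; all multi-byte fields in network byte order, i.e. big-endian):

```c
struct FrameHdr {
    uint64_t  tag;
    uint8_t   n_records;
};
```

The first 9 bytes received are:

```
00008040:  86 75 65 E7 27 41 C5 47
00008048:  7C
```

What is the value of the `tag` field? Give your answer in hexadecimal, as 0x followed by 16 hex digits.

0x867565E72741C547

`tag` is the first field, at byte offset 0, occupying 8 bytes.
Bytes at offsets 0..7: 86 75 65 E7 27 41 C5 47.
In big-endian order the high byte comes first in memory.
The bytes are already most-significant first: 0x867565E72741C547.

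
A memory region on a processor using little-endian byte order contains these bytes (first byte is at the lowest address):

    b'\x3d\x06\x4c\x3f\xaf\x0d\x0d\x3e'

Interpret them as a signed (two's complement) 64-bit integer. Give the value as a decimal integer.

4471245051381155389

Little-endian stores the least-significant byte at the lowest address.
Reassemble most-significant byte first: 3E 0D 0D AF 3F 4C 06 3D → 0x3E0D0DAF3F4C063D.
0x3E0D0DAF3F4C063D = 4471245051381155389.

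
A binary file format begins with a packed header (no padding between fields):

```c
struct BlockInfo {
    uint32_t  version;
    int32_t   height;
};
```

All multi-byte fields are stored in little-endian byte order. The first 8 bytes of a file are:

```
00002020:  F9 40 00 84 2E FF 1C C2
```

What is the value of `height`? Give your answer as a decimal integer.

`height` follows `version` (4 bytes), so it starts at byte offset 4 and occupies 4 bytes.
Bytes at offsets 4..7: 2E FF 1C C2.
In little-endian order the low byte comes first in memory.
Reassemble most-significant byte first: C2 1C FF 2E → 0xC21CFF2E.
Top bit is set, so as a signed 32-bit value this is 0xC21CFF2E − 2^32 = -1038287058.

-1038287058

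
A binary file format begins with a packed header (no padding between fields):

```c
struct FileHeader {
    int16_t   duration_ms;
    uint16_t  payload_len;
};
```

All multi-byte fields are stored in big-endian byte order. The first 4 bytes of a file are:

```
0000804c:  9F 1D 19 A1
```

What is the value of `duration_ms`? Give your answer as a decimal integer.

`duration_ms` is the first field, at byte offset 0, occupying 2 bytes.
Bytes at offsets 0..1: 9F 1D.
In big-endian order the high byte comes first in memory.
The bytes are already most-significant first: 0x9F1D.
Top bit is set, so as a signed 16-bit value this is 0x9F1D − 2^16 = -24803.

-24803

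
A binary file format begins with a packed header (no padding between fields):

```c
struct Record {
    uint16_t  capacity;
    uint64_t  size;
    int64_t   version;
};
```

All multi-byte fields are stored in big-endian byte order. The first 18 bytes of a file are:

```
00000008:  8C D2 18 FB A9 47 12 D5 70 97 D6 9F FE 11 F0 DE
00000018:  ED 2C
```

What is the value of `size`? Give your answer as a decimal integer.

`size` follows `capacity` (2 bytes), so it starts at byte offset 2 and occupies 8 bytes.
Bytes at offsets 2..9: 18 FB A9 47 12 D5 70 97.
Big-endian stores the most-significant byte at the lowest address.
The bytes are already most-significant first: 0x18FBA94712D57097.
0x18FBA94712D57097 = 1800218598788395159.

1800218598788395159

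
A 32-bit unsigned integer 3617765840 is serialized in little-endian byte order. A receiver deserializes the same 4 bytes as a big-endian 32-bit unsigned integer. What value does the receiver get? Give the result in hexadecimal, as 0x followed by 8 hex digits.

3617765840 in 32-bit hexadecimal is 0xD7A2B9D0.
Stored little-endian, the bytes at ascending addresses are D0 B9 A2 D7.
Read back as big-endian, the last byte is least significant, giving 0xD0B9A2D7.

0xD0B9A2D7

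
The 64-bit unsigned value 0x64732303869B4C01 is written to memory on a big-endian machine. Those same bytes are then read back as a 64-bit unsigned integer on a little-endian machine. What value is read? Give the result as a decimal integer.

93620692148515684

Stored big-endian, the bytes at ascending addresses are 64 73 23 03 86 9B 4C 01.
Read back as little-endian, the first byte is least significant, giving 0x014C9B8603237364.
0x014C9B8603237364 = 93620692148515684.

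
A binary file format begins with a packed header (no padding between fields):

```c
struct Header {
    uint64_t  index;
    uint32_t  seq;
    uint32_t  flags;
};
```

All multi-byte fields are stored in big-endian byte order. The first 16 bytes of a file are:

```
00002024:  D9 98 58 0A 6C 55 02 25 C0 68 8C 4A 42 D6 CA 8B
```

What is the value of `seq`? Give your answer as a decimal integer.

3228077130

`seq` follows `index` (8 bytes), so it starts at byte offset 8 and occupies 4 bytes.
Bytes at offsets 8..11: C0 68 8C 4A.
Big-endian stores the most-significant byte at the lowest address.
The bytes are already most-significant first: 0xC0688C4A.
0xC0688C4A = 3228077130.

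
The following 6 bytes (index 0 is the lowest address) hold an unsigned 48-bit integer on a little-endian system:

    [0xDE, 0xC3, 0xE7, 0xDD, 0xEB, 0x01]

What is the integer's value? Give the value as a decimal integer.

Little-endian: lowest address holds the least-significant byte.
Reassemble most-significant byte first: 01 EB DD E7 C3 DE → 0x01EBDDE7C3DE.
0x01EBDDE7C3DE = 2112551896030.

2112551896030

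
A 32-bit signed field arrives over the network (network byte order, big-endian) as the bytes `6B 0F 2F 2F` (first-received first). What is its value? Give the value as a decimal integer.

1796157231

Big-endian stores the most-significant byte at the lowest address.
The bytes are already most-significant first: 0x6B0F2F2F.
0x6B0F2F2F = 1796157231.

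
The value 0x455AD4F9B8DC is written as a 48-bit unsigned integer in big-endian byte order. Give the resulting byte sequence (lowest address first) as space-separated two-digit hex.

Split into bytes (most-significant first): 45 5A D4 F9 B8 DC.
Big-endian stores the most-significant byte at the lowest address.
So the memory order matches the most-significant-first order: 45 5A D4 F9 B8 DC.

45 5A D4 F9 B8 DC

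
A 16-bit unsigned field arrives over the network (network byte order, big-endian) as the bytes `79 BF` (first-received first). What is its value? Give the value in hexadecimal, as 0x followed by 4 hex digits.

Big-endian stores the most-significant byte at the lowest address.
The bytes are already most-significant first: 0x79BF.

0x79BF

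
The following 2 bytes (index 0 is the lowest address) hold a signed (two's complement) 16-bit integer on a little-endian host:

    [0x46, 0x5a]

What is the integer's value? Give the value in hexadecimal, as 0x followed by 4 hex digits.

Little-endian stores the least-significant byte at the lowest address.
Reassemble most-significant byte first: 5A 46 → 0x5A46.

0x5A46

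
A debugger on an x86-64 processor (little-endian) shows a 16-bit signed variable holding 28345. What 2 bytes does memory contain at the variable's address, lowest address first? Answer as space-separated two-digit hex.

B9 6E

28345 in hexadecimal, padded to 16 bits, is 0x6EB9.
Split into bytes (most-significant first): 6E B9.
Little-endian stores the least-significant byte at the lowest address.
So at ascending addresses the bytes are B9 6E.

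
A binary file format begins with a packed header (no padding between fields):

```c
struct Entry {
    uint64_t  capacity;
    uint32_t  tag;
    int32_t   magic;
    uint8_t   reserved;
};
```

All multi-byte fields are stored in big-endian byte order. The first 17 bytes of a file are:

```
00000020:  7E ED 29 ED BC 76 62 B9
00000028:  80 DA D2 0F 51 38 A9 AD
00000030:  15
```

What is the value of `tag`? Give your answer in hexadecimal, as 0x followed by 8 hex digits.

0x80DAD20F

`tag` follows `capacity` (8 bytes), so it starts at byte offset 8 and occupies 4 bytes.
Bytes at offsets 8..11: 80 DA D2 0F.
In big-endian order the high byte comes first in memory.
The bytes are already most-significant first: 0x80DAD20F.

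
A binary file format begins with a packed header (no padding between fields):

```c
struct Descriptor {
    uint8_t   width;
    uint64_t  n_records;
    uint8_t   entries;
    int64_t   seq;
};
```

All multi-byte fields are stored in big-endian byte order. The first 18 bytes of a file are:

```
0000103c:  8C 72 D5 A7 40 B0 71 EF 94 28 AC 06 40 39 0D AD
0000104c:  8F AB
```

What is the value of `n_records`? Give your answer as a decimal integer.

8274703786643156884

`n_records` follows `width` (1 byte), so it starts at byte offset 1 and occupies 8 bytes.
Bytes at offsets 1..8: 72 D5 A7 40 B0 71 EF 94.
Big-endian: lowest address holds the most-significant byte.
The bytes are already most-significant first: 0x72D5A740B071EF94.
0x72D5A740B071EF94 = 8274703786643156884.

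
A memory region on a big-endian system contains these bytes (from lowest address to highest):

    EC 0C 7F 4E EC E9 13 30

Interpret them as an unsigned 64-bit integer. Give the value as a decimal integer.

Big-endian: lowest address holds the most-significant byte.
The bytes are already most-significant first: 0xEC0C7F4EECE91330.
0xEC0C7F4EECE91330 = 17009109869630395184.

17009109869630395184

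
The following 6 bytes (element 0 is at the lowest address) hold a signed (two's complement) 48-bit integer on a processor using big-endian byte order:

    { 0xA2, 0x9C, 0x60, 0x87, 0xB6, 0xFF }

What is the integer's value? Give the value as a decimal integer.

Big-endian stores the most-significant byte at the lowest address.
The bytes are already most-significant first: 0xA29C6087B6FF.
Top bit is set, so as a signed 48-bit value this is 0xA29C6087B6FF − 2^48 = -102682458605825.

-102682458605825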